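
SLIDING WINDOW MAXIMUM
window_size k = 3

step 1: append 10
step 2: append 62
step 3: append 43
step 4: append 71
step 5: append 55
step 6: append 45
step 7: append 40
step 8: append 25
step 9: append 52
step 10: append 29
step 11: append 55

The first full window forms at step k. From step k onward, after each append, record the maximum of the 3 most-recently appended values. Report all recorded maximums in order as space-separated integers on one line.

step 1: append 10 -> window=[10] (not full yet)
step 2: append 62 -> window=[10, 62] (not full yet)
step 3: append 43 -> window=[10, 62, 43] -> max=62
step 4: append 71 -> window=[62, 43, 71] -> max=71
step 5: append 55 -> window=[43, 71, 55] -> max=71
step 6: append 45 -> window=[71, 55, 45] -> max=71
step 7: append 40 -> window=[55, 45, 40] -> max=55
step 8: append 25 -> window=[45, 40, 25] -> max=45
step 9: append 52 -> window=[40, 25, 52] -> max=52
step 10: append 29 -> window=[25, 52, 29] -> max=52
step 11: append 55 -> window=[52, 29, 55] -> max=55

Answer: 62 71 71 71 55 45 52 52 55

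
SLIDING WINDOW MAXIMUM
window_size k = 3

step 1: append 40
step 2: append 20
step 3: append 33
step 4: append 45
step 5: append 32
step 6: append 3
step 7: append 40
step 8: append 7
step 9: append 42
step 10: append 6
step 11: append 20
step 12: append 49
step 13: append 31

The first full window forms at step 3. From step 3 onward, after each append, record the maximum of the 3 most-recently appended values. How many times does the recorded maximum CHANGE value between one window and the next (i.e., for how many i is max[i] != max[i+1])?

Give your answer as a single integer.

Answer: 4

Derivation:
step 1: append 40 -> window=[40] (not full yet)
step 2: append 20 -> window=[40, 20] (not full yet)
step 3: append 33 -> window=[40, 20, 33] -> max=40
step 4: append 45 -> window=[20, 33, 45] -> max=45
step 5: append 32 -> window=[33, 45, 32] -> max=45
step 6: append 3 -> window=[45, 32, 3] -> max=45
step 7: append 40 -> window=[32, 3, 40] -> max=40
step 8: append 7 -> window=[3, 40, 7] -> max=40
step 9: append 42 -> window=[40, 7, 42] -> max=42
step 10: append 6 -> window=[7, 42, 6] -> max=42
step 11: append 20 -> window=[42, 6, 20] -> max=42
step 12: append 49 -> window=[6, 20, 49] -> max=49
step 13: append 31 -> window=[20, 49, 31] -> max=49
Recorded maximums: 40 45 45 45 40 40 42 42 42 49 49
Changes between consecutive maximums: 4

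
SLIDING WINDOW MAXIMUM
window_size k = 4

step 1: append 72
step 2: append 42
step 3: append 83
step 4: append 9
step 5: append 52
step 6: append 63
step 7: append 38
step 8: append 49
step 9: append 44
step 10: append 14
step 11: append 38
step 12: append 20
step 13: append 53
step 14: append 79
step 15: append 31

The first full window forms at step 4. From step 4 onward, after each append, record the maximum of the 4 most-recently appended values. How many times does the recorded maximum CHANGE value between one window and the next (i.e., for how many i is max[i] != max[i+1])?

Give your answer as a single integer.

step 1: append 72 -> window=[72] (not full yet)
step 2: append 42 -> window=[72, 42] (not full yet)
step 3: append 83 -> window=[72, 42, 83] (not full yet)
step 4: append 9 -> window=[72, 42, 83, 9] -> max=83
step 5: append 52 -> window=[42, 83, 9, 52] -> max=83
step 6: append 63 -> window=[83, 9, 52, 63] -> max=83
step 7: append 38 -> window=[9, 52, 63, 38] -> max=63
step 8: append 49 -> window=[52, 63, 38, 49] -> max=63
step 9: append 44 -> window=[63, 38, 49, 44] -> max=63
step 10: append 14 -> window=[38, 49, 44, 14] -> max=49
step 11: append 38 -> window=[49, 44, 14, 38] -> max=49
step 12: append 20 -> window=[44, 14, 38, 20] -> max=44
step 13: append 53 -> window=[14, 38, 20, 53] -> max=53
step 14: append 79 -> window=[38, 20, 53, 79] -> max=79
step 15: append 31 -> window=[20, 53, 79, 31] -> max=79
Recorded maximums: 83 83 83 63 63 63 49 49 44 53 79 79
Changes between consecutive maximums: 5

Answer: 5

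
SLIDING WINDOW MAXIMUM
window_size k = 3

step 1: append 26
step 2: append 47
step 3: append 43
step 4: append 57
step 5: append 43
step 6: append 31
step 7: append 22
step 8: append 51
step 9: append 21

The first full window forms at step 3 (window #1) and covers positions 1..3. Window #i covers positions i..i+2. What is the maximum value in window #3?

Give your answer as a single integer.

Answer: 57

Derivation:
step 1: append 26 -> window=[26] (not full yet)
step 2: append 47 -> window=[26, 47] (not full yet)
step 3: append 43 -> window=[26, 47, 43] -> max=47
step 4: append 57 -> window=[47, 43, 57] -> max=57
step 5: append 43 -> window=[43, 57, 43] -> max=57
Window #3 max = 57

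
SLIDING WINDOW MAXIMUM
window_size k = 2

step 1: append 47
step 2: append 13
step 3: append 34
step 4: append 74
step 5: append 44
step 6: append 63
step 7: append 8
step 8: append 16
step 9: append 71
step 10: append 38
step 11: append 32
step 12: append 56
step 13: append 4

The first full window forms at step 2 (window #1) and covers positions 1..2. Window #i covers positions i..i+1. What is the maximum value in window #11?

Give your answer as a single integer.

step 1: append 47 -> window=[47] (not full yet)
step 2: append 13 -> window=[47, 13] -> max=47
step 3: append 34 -> window=[13, 34] -> max=34
step 4: append 74 -> window=[34, 74] -> max=74
step 5: append 44 -> window=[74, 44] -> max=74
step 6: append 63 -> window=[44, 63] -> max=63
step 7: append 8 -> window=[63, 8] -> max=63
step 8: append 16 -> window=[8, 16] -> max=16
step 9: append 71 -> window=[16, 71] -> max=71
step 10: append 38 -> window=[71, 38] -> max=71
step 11: append 32 -> window=[38, 32] -> max=38
step 12: append 56 -> window=[32, 56] -> max=56
Window #11 max = 56

Answer: 56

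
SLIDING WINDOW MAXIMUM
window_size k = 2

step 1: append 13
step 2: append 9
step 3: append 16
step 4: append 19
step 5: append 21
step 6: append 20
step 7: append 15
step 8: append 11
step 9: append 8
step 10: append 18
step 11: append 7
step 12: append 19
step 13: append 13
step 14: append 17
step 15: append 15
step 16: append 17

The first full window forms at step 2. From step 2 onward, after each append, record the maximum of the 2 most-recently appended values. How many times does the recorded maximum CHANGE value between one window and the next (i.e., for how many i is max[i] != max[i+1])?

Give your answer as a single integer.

Answer: 9

Derivation:
step 1: append 13 -> window=[13] (not full yet)
step 2: append 9 -> window=[13, 9] -> max=13
step 3: append 16 -> window=[9, 16] -> max=16
step 4: append 19 -> window=[16, 19] -> max=19
step 5: append 21 -> window=[19, 21] -> max=21
step 6: append 20 -> window=[21, 20] -> max=21
step 7: append 15 -> window=[20, 15] -> max=20
step 8: append 11 -> window=[15, 11] -> max=15
step 9: append 8 -> window=[11, 8] -> max=11
step 10: append 18 -> window=[8, 18] -> max=18
step 11: append 7 -> window=[18, 7] -> max=18
step 12: append 19 -> window=[7, 19] -> max=19
step 13: append 13 -> window=[19, 13] -> max=19
step 14: append 17 -> window=[13, 17] -> max=17
step 15: append 15 -> window=[17, 15] -> max=17
step 16: append 17 -> window=[15, 17] -> max=17
Recorded maximums: 13 16 19 21 21 20 15 11 18 18 19 19 17 17 17
Changes between consecutive maximums: 9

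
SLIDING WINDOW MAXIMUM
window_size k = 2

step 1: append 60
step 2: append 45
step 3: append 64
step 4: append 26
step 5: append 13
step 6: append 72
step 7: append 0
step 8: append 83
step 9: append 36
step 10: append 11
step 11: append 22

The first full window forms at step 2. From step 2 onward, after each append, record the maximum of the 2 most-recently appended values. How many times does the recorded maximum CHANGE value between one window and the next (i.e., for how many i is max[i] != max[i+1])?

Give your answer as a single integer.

Answer: 6

Derivation:
step 1: append 60 -> window=[60] (not full yet)
step 2: append 45 -> window=[60, 45] -> max=60
step 3: append 64 -> window=[45, 64] -> max=64
step 4: append 26 -> window=[64, 26] -> max=64
step 5: append 13 -> window=[26, 13] -> max=26
step 6: append 72 -> window=[13, 72] -> max=72
step 7: append 0 -> window=[72, 0] -> max=72
step 8: append 83 -> window=[0, 83] -> max=83
step 9: append 36 -> window=[83, 36] -> max=83
step 10: append 11 -> window=[36, 11] -> max=36
step 11: append 22 -> window=[11, 22] -> max=22
Recorded maximums: 60 64 64 26 72 72 83 83 36 22
Changes between consecutive maximums: 6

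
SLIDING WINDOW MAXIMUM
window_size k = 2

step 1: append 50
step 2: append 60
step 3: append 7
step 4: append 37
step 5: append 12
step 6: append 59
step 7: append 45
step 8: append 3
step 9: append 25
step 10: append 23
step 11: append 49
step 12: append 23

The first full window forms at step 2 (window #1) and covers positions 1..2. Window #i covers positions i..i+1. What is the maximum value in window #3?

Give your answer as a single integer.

step 1: append 50 -> window=[50] (not full yet)
step 2: append 60 -> window=[50, 60] -> max=60
step 3: append 7 -> window=[60, 7] -> max=60
step 4: append 37 -> window=[7, 37] -> max=37
Window #3 max = 37

Answer: 37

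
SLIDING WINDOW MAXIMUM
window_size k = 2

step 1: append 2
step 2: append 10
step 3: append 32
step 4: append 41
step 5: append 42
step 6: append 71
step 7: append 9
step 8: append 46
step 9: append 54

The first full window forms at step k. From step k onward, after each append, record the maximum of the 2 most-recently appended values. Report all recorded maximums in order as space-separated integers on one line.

Answer: 10 32 41 42 71 71 46 54

Derivation:
step 1: append 2 -> window=[2] (not full yet)
step 2: append 10 -> window=[2, 10] -> max=10
step 3: append 32 -> window=[10, 32] -> max=32
step 4: append 41 -> window=[32, 41] -> max=41
step 5: append 42 -> window=[41, 42] -> max=42
step 6: append 71 -> window=[42, 71] -> max=71
step 7: append 9 -> window=[71, 9] -> max=71
step 8: append 46 -> window=[9, 46] -> max=46
step 9: append 54 -> window=[46, 54] -> max=54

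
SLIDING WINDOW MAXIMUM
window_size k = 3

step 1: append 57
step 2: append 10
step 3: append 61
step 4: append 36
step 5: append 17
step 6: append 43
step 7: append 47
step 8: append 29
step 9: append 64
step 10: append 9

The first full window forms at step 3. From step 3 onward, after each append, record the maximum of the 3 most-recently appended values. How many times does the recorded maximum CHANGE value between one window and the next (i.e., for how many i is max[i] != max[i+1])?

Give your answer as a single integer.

step 1: append 57 -> window=[57] (not full yet)
step 2: append 10 -> window=[57, 10] (not full yet)
step 3: append 61 -> window=[57, 10, 61] -> max=61
step 4: append 36 -> window=[10, 61, 36] -> max=61
step 5: append 17 -> window=[61, 36, 17] -> max=61
step 6: append 43 -> window=[36, 17, 43] -> max=43
step 7: append 47 -> window=[17, 43, 47] -> max=47
step 8: append 29 -> window=[43, 47, 29] -> max=47
step 9: append 64 -> window=[47, 29, 64] -> max=64
step 10: append 9 -> window=[29, 64, 9] -> max=64
Recorded maximums: 61 61 61 43 47 47 64 64
Changes between consecutive maximums: 3

Answer: 3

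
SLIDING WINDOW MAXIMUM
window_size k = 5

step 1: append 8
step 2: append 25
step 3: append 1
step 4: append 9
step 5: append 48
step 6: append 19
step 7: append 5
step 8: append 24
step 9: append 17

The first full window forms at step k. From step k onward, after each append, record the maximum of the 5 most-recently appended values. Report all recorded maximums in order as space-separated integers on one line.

step 1: append 8 -> window=[8] (not full yet)
step 2: append 25 -> window=[8, 25] (not full yet)
step 3: append 1 -> window=[8, 25, 1] (not full yet)
step 4: append 9 -> window=[8, 25, 1, 9] (not full yet)
step 5: append 48 -> window=[8, 25, 1, 9, 48] -> max=48
step 6: append 19 -> window=[25, 1, 9, 48, 19] -> max=48
step 7: append 5 -> window=[1, 9, 48, 19, 5] -> max=48
step 8: append 24 -> window=[9, 48, 19, 5, 24] -> max=48
step 9: append 17 -> window=[48, 19, 5, 24, 17] -> max=48

Answer: 48 48 48 48 48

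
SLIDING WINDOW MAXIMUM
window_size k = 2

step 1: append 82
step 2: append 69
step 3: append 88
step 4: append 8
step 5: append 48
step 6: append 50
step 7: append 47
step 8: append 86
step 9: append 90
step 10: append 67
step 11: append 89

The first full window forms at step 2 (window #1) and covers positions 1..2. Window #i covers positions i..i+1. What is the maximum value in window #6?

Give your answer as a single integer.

step 1: append 82 -> window=[82] (not full yet)
step 2: append 69 -> window=[82, 69] -> max=82
step 3: append 88 -> window=[69, 88] -> max=88
step 4: append 8 -> window=[88, 8] -> max=88
step 5: append 48 -> window=[8, 48] -> max=48
step 6: append 50 -> window=[48, 50] -> max=50
step 7: append 47 -> window=[50, 47] -> max=50
Window #6 max = 50

Answer: 50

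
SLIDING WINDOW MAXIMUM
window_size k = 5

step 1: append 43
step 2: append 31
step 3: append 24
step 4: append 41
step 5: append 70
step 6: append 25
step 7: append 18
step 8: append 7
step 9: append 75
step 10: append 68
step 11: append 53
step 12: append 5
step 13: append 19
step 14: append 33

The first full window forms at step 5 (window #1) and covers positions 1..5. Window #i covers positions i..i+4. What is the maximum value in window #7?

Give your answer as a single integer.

Answer: 75

Derivation:
step 1: append 43 -> window=[43] (not full yet)
step 2: append 31 -> window=[43, 31] (not full yet)
step 3: append 24 -> window=[43, 31, 24] (not full yet)
step 4: append 41 -> window=[43, 31, 24, 41] (not full yet)
step 5: append 70 -> window=[43, 31, 24, 41, 70] -> max=70
step 6: append 25 -> window=[31, 24, 41, 70, 25] -> max=70
step 7: append 18 -> window=[24, 41, 70, 25, 18] -> max=70
step 8: append 7 -> window=[41, 70, 25, 18, 7] -> max=70
step 9: append 75 -> window=[70, 25, 18, 7, 75] -> max=75
step 10: append 68 -> window=[25, 18, 7, 75, 68] -> max=75
step 11: append 53 -> window=[18, 7, 75, 68, 53] -> max=75
Window #7 max = 75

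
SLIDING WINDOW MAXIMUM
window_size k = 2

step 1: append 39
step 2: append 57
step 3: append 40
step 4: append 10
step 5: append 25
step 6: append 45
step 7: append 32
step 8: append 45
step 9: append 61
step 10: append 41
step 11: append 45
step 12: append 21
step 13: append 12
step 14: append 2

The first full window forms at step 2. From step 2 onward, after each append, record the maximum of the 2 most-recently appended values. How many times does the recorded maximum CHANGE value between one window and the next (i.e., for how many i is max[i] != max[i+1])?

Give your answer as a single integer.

Answer: 7

Derivation:
step 1: append 39 -> window=[39] (not full yet)
step 2: append 57 -> window=[39, 57] -> max=57
step 3: append 40 -> window=[57, 40] -> max=57
step 4: append 10 -> window=[40, 10] -> max=40
step 5: append 25 -> window=[10, 25] -> max=25
step 6: append 45 -> window=[25, 45] -> max=45
step 7: append 32 -> window=[45, 32] -> max=45
step 8: append 45 -> window=[32, 45] -> max=45
step 9: append 61 -> window=[45, 61] -> max=61
step 10: append 41 -> window=[61, 41] -> max=61
step 11: append 45 -> window=[41, 45] -> max=45
step 12: append 21 -> window=[45, 21] -> max=45
step 13: append 12 -> window=[21, 12] -> max=21
step 14: append 2 -> window=[12, 2] -> max=12
Recorded maximums: 57 57 40 25 45 45 45 61 61 45 45 21 12
Changes between consecutive maximums: 7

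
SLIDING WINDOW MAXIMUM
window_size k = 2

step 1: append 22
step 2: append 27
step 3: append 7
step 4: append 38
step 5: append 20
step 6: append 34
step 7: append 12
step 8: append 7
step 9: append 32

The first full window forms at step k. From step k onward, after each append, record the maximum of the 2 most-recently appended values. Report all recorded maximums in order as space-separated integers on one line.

Answer: 27 27 38 38 34 34 12 32

Derivation:
step 1: append 22 -> window=[22] (not full yet)
step 2: append 27 -> window=[22, 27] -> max=27
step 3: append 7 -> window=[27, 7] -> max=27
step 4: append 38 -> window=[7, 38] -> max=38
step 5: append 20 -> window=[38, 20] -> max=38
step 6: append 34 -> window=[20, 34] -> max=34
step 7: append 12 -> window=[34, 12] -> max=34
step 8: append 7 -> window=[12, 7] -> max=12
step 9: append 32 -> window=[7, 32] -> max=32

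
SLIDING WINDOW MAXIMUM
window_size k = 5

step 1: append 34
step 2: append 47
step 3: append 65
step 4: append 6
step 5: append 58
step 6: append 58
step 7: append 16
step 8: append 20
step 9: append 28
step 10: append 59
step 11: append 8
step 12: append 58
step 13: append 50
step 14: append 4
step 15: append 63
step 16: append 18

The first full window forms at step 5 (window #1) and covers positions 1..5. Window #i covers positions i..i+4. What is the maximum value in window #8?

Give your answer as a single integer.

Answer: 59

Derivation:
step 1: append 34 -> window=[34] (not full yet)
step 2: append 47 -> window=[34, 47] (not full yet)
step 3: append 65 -> window=[34, 47, 65] (not full yet)
step 4: append 6 -> window=[34, 47, 65, 6] (not full yet)
step 5: append 58 -> window=[34, 47, 65, 6, 58] -> max=65
step 6: append 58 -> window=[47, 65, 6, 58, 58] -> max=65
step 7: append 16 -> window=[65, 6, 58, 58, 16] -> max=65
step 8: append 20 -> window=[6, 58, 58, 16, 20] -> max=58
step 9: append 28 -> window=[58, 58, 16, 20, 28] -> max=58
step 10: append 59 -> window=[58, 16, 20, 28, 59] -> max=59
step 11: append 8 -> window=[16, 20, 28, 59, 8] -> max=59
step 12: append 58 -> window=[20, 28, 59, 8, 58] -> max=59
Window #8 max = 59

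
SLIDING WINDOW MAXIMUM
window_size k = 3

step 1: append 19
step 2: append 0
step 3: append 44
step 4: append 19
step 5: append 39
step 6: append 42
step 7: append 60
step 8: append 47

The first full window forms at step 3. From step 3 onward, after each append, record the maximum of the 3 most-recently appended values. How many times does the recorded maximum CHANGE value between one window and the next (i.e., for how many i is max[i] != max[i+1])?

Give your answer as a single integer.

Answer: 2

Derivation:
step 1: append 19 -> window=[19] (not full yet)
step 2: append 0 -> window=[19, 0] (not full yet)
step 3: append 44 -> window=[19, 0, 44] -> max=44
step 4: append 19 -> window=[0, 44, 19] -> max=44
step 5: append 39 -> window=[44, 19, 39] -> max=44
step 6: append 42 -> window=[19, 39, 42] -> max=42
step 7: append 60 -> window=[39, 42, 60] -> max=60
step 8: append 47 -> window=[42, 60, 47] -> max=60
Recorded maximums: 44 44 44 42 60 60
Changes between consecutive maximums: 2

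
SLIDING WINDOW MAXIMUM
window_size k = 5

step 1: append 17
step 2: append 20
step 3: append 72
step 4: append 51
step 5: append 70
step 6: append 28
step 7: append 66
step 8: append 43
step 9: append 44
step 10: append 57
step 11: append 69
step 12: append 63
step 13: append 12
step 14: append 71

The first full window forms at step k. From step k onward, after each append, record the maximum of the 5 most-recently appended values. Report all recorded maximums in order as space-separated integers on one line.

Answer: 72 72 72 70 70 66 69 69 69 71

Derivation:
step 1: append 17 -> window=[17] (not full yet)
step 2: append 20 -> window=[17, 20] (not full yet)
step 3: append 72 -> window=[17, 20, 72] (not full yet)
step 4: append 51 -> window=[17, 20, 72, 51] (not full yet)
step 5: append 70 -> window=[17, 20, 72, 51, 70] -> max=72
step 6: append 28 -> window=[20, 72, 51, 70, 28] -> max=72
step 7: append 66 -> window=[72, 51, 70, 28, 66] -> max=72
step 8: append 43 -> window=[51, 70, 28, 66, 43] -> max=70
step 9: append 44 -> window=[70, 28, 66, 43, 44] -> max=70
step 10: append 57 -> window=[28, 66, 43, 44, 57] -> max=66
step 11: append 69 -> window=[66, 43, 44, 57, 69] -> max=69
step 12: append 63 -> window=[43, 44, 57, 69, 63] -> max=69
step 13: append 12 -> window=[44, 57, 69, 63, 12] -> max=69
step 14: append 71 -> window=[57, 69, 63, 12, 71] -> max=71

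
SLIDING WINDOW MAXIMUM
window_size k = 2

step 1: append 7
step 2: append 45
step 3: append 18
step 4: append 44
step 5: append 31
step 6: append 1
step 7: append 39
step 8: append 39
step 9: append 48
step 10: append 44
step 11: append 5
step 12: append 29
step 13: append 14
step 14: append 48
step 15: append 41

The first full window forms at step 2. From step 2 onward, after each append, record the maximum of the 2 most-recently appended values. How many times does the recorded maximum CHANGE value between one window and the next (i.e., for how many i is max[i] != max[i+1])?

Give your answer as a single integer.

step 1: append 7 -> window=[7] (not full yet)
step 2: append 45 -> window=[7, 45] -> max=45
step 3: append 18 -> window=[45, 18] -> max=45
step 4: append 44 -> window=[18, 44] -> max=44
step 5: append 31 -> window=[44, 31] -> max=44
step 6: append 1 -> window=[31, 1] -> max=31
step 7: append 39 -> window=[1, 39] -> max=39
step 8: append 39 -> window=[39, 39] -> max=39
step 9: append 48 -> window=[39, 48] -> max=48
step 10: append 44 -> window=[48, 44] -> max=48
step 11: append 5 -> window=[44, 5] -> max=44
step 12: append 29 -> window=[5, 29] -> max=29
step 13: append 14 -> window=[29, 14] -> max=29
step 14: append 48 -> window=[14, 48] -> max=48
step 15: append 41 -> window=[48, 41] -> max=48
Recorded maximums: 45 45 44 44 31 39 39 48 48 44 29 29 48 48
Changes between consecutive maximums: 7

Answer: 7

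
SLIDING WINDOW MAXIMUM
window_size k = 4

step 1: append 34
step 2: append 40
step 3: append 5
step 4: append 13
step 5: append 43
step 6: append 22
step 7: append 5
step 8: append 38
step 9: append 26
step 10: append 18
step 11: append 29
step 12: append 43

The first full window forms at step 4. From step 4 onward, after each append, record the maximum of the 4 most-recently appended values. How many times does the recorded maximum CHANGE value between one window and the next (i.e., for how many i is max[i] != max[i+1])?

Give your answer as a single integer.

Answer: 3

Derivation:
step 1: append 34 -> window=[34] (not full yet)
step 2: append 40 -> window=[34, 40] (not full yet)
step 3: append 5 -> window=[34, 40, 5] (not full yet)
step 4: append 13 -> window=[34, 40, 5, 13] -> max=40
step 5: append 43 -> window=[40, 5, 13, 43] -> max=43
step 6: append 22 -> window=[5, 13, 43, 22] -> max=43
step 7: append 5 -> window=[13, 43, 22, 5] -> max=43
step 8: append 38 -> window=[43, 22, 5, 38] -> max=43
step 9: append 26 -> window=[22, 5, 38, 26] -> max=38
step 10: append 18 -> window=[5, 38, 26, 18] -> max=38
step 11: append 29 -> window=[38, 26, 18, 29] -> max=38
step 12: append 43 -> window=[26, 18, 29, 43] -> max=43
Recorded maximums: 40 43 43 43 43 38 38 38 43
Changes between consecutive maximums: 3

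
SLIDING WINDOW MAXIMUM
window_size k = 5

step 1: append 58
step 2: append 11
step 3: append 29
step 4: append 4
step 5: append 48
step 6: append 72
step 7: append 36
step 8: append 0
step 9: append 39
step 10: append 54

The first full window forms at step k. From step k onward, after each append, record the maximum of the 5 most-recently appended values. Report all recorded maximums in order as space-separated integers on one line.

Answer: 58 72 72 72 72 72

Derivation:
step 1: append 58 -> window=[58] (not full yet)
step 2: append 11 -> window=[58, 11] (not full yet)
step 3: append 29 -> window=[58, 11, 29] (not full yet)
step 4: append 4 -> window=[58, 11, 29, 4] (not full yet)
step 5: append 48 -> window=[58, 11, 29, 4, 48] -> max=58
step 6: append 72 -> window=[11, 29, 4, 48, 72] -> max=72
step 7: append 36 -> window=[29, 4, 48, 72, 36] -> max=72
step 8: append 0 -> window=[4, 48, 72, 36, 0] -> max=72
step 9: append 39 -> window=[48, 72, 36, 0, 39] -> max=72
step 10: append 54 -> window=[72, 36, 0, 39, 54] -> max=72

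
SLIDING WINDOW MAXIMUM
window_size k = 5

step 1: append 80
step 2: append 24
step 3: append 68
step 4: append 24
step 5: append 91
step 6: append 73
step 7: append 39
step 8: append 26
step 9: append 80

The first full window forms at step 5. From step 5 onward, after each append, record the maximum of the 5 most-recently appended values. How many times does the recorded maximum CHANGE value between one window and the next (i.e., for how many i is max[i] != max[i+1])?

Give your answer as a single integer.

step 1: append 80 -> window=[80] (not full yet)
step 2: append 24 -> window=[80, 24] (not full yet)
step 3: append 68 -> window=[80, 24, 68] (not full yet)
step 4: append 24 -> window=[80, 24, 68, 24] (not full yet)
step 5: append 91 -> window=[80, 24, 68, 24, 91] -> max=91
step 6: append 73 -> window=[24, 68, 24, 91, 73] -> max=91
step 7: append 39 -> window=[68, 24, 91, 73, 39] -> max=91
step 8: append 26 -> window=[24, 91, 73, 39, 26] -> max=91
step 9: append 80 -> window=[91, 73, 39, 26, 80] -> max=91
Recorded maximums: 91 91 91 91 91
Changes between consecutive maximums: 0

Answer: 0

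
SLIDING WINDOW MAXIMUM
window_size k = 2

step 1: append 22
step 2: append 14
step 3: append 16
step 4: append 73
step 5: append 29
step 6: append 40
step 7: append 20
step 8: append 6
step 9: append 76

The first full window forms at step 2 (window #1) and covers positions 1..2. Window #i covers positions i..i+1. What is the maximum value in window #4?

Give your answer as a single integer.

step 1: append 22 -> window=[22] (not full yet)
step 2: append 14 -> window=[22, 14] -> max=22
step 3: append 16 -> window=[14, 16] -> max=16
step 4: append 73 -> window=[16, 73] -> max=73
step 5: append 29 -> window=[73, 29] -> max=73
Window #4 max = 73

Answer: 73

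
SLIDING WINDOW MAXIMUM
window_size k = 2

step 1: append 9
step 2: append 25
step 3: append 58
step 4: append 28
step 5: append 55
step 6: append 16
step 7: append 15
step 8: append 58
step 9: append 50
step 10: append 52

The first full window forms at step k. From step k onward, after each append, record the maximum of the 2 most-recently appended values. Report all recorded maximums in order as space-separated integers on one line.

Answer: 25 58 58 55 55 16 58 58 52

Derivation:
step 1: append 9 -> window=[9] (not full yet)
step 2: append 25 -> window=[9, 25] -> max=25
step 3: append 58 -> window=[25, 58] -> max=58
step 4: append 28 -> window=[58, 28] -> max=58
step 5: append 55 -> window=[28, 55] -> max=55
step 6: append 16 -> window=[55, 16] -> max=55
step 7: append 15 -> window=[16, 15] -> max=16
step 8: append 58 -> window=[15, 58] -> max=58
step 9: append 50 -> window=[58, 50] -> max=58
step 10: append 52 -> window=[50, 52] -> max=52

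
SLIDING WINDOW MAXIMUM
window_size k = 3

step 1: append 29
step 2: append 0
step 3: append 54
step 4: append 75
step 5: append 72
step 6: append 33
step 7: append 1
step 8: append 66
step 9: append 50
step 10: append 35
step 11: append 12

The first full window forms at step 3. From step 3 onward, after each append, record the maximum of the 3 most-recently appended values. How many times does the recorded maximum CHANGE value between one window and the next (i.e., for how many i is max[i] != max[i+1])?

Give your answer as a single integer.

Answer: 4

Derivation:
step 1: append 29 -> window=[29] (not full yet)
step 2: append 0 -> window=[29, 0] (not full yet)
step 3: append 54 -> window=[29, 0, 54] -> max=54
step 4: append 75 -> window=[0, 54, 75] -> max=75
step 5: append 72 -> window=[54, 75, 72] -> max=75
step 6: append 33 -> window=[75, 72, 33] -> max=75
step 7: append 1 -> window=[72, 33, 1] -> max=72
step 8: append 66 -> window=[33, 1, 66] -> max=66
step 9: append 50 -> window=[1, 66, 50] -> max=66
step 10: append 35 -> window=[66, 50, 35] -> max=66
step 11: append 12 -> window=[50, 35, 12] -> max=50
Recorded maximums: 54 75 75 75 72 66 66 66 50
Changes between consecutive maximums: 4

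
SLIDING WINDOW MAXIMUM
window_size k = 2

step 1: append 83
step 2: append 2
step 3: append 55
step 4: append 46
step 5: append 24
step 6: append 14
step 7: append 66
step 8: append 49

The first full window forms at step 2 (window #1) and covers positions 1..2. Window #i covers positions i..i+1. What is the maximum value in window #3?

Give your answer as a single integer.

Answer: 55

Derivation:
step 1: append 83 -> window=[83] (not full yet)
step 2: append 2 -> window=[83, 2] -> max=83
step 3: append 55 -> window=[2, 55] -> max=55
step 4: append 46 -> window=[55, 46] -> max=55
Window #3 max = 55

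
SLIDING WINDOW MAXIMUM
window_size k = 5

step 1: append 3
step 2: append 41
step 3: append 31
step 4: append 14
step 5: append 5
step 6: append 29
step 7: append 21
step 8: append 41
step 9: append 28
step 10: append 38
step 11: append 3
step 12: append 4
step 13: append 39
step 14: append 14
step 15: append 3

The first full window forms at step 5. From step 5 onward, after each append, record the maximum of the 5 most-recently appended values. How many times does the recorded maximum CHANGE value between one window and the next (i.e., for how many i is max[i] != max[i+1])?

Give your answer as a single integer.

step 1: append 3 -> window=[3] (not full yet)
step 2: append 41 -> window=[3, 41] (not full yet)
step 3: append 31 -> window=[3, 41, 31] (not full yet)
step 4: append 14 -> window=[3, 41, 31, 14] (not full yet)
step 5: append 5 -> window=[3, 41, 31, 14, 5] -> max=41
step 6: append 29 -> window=[41, 31, 14, 5, 29] -> max=41
step 7: append 21 -> window=[31, 14, 5, 29, 21] -> max=31
step 8: append 41 -> window=[14, 5, 29, 21, 41] -> max=41
step 9: append 28 -> window=[5, 29, 21, 41, 28] -> max=41
step 10: append 38 -> window=[29, 21, 41, 28, 38] -> max=41
step 11: append 3 -> window=[21, 41, 28, 38, 3] -> max=41
step 12: append 4 -> window=[41, 28, 38, 3, 4] -> max=41
step 13: append 39 -> window=[28, 38, 3, 4, 39] -> max=39
step 14: append 14 -> window=[38, 3, 4, 39, 14] -> max=39
step 15: append 3 -> window=[3, 4, 39, 14, 3] -> max=39
Recorded maximums: 41 41 31 41 41 41 41 41 39 39 39
Changes between consecutive maximums: 3

Answer: 3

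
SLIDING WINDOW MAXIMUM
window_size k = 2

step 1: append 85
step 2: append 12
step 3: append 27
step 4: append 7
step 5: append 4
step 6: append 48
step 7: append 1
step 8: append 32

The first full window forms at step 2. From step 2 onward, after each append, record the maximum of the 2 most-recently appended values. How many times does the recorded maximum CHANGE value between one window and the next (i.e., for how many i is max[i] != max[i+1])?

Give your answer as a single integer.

step 1: append 85 -> window=[85] (not full yet)
step 2: append 12 -> window=[85, 12] -> max=85
step 3: append 27 -> window=[12, 27] -> max=27
step 4: append 7 -> window=[27, 7] -> max=27
step 5: append 4 -> window=[7, 4] -> max=7
step 6: append 48 -> window=[4, 48] -> max=48
step 7: append 1 -> window=[48, 1] -> max=48
step 8: append 32 -> window=[1, 32] -> max=32
Recorded maximums: 85 27 27 7 48 48 32
Changes between consecutive maximums: 4

Answer: 4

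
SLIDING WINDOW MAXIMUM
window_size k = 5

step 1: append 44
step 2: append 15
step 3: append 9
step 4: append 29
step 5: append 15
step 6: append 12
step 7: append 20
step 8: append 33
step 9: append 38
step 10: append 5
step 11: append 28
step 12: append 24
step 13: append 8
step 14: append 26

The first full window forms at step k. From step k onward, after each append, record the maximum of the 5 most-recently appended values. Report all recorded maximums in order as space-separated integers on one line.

Answer: 44 29 29 33 38 38 38 38 38 28

Derivation:
step 1: append 44 -> window=[44] (not full yet)
step 2: append 15 -> window=[44, 15] (not full yet)
step 3: append 9 -> window=[44, 15, 9] (not full yet)
step 4: append 29 -> window=[44, 15, 9, 29] (not full yet)
step 5: append 15 -> window=[44, 15, 9, 29, 15] -> max=44
step 6: append 12 -> window=[15, 9, 29, 15, 12] -> max=29
step 7: append 20 -> window=[9, 29, 15, 12, 20] -> max=29
step 8: append 33 -> window=[29, 15, 12, 20, 33] -> max=33
step 9: append 38 -> window=[15, 12, 20, 33, 38] -> max=38
step 10: append 5 -> window=[12, 20, 33, 38, 5] -> max=38
step 11: append 28 -> window=[20, 33, 38, 5, 28] -> max=38
step 12: append 24 -> window=[33, 38, 5, 28, 24] -> max=38
step 13: append 8 -> window=[38, 5, 28, 24, 8] -> max=38
step 14: append 26 -> window=[5, 28, 24, 8, 26] -> max=28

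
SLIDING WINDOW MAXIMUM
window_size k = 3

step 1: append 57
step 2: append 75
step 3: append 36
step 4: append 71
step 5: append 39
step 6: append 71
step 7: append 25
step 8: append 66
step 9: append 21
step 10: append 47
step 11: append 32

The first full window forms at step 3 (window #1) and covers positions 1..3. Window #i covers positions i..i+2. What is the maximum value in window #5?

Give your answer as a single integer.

step 1: append 57 -> window=[57] (not full yet)
step 2: append 75 -> window=[57, 75] (not full yet)
step 3: append 36 -> window=[57, 75, 36] -> max=75
step 4: append 71 -> window=[75, 36, 71] -> max=75
step 5: append 39 -> window=[36, 71, 39] -> max=71
step 6: append 71 -> window=[71, 39, 71] -> max=71
step 7: append 25 -> window=[39, 71, 25] -> max=71
Window #5 max = 71

Answer: 71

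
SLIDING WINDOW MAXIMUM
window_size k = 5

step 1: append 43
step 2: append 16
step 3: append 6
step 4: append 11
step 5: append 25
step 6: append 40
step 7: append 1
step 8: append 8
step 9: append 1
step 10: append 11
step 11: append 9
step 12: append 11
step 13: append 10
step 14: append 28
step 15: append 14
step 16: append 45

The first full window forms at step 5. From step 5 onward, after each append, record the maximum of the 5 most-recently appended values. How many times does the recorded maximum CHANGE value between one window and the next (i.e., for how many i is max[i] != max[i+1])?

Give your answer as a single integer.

Answer: 4

Derivation:
step 1: append 43 -> window=[43] (not full yet)
step 2: append 16 -> window=[43, 16] (not full yet)
step 3: append 6 -> window=[43, 16, 6] (not full yet)
step 4: append 11 -> window=[43, 16, 6, 11] (not full yet)
step 5: append 25 -> window=[43, 16, 6, 11, 25] -> max=43
step 6: append 40 -> window=[16, 6, 11, 25, 40] -> max=40
step 7: append 1 -> window=[6, 11, 25, 40, 1] -> max=40
step 8: append 8 -> window=[11, 25, 40, 1, 8] -> max=40
step 9: append 1 -> window=[25, 40, 1, 8, 1] -> max=40
step 10: append 11 -> window=[40, 1, 8, 1, 11] -> max=40
step 11: append 9 -> window=[1, 8, 1, 11, 9] -> max=11
step 12: append 11 -> window=[8, 1, 11, 9, 11] -> max=11
step 13: append 10 -> window=[1, 11, 9, 11, 10] -> max=11
step 14: append 28 -> window=[11, 9, 11, 10, 28] -> max=28
step 15: append 14 -> window=[9, 11, 10, 28, 14] -> max=28
step 16: append 45 -> window=[11, 10, 28, 14, 45] -> max=45
Recorded maximums: 43 40 40 40 40 40 11 11 11 28 28 45
Changes between consecutive maximums: 4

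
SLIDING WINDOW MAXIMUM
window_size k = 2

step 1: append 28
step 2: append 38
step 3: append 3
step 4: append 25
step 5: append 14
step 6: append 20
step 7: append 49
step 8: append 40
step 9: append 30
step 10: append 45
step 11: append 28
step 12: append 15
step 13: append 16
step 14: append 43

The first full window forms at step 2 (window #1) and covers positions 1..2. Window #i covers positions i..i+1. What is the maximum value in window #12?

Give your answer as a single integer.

Answer: 16

Derivation:
step 1: append 28 -> window=[28] (not full yet)
step 2: append 38 -> window=[28, 38] -> max=38
step 3: append 3 -> window=[38, 3] -> max=38
step 4: append 25 -> window=[3, 25] -> max=25
step 5: append 14 -> window=[25, 14] -> max=25
step 6: append 20 -> window=[14, 20] -> max=20
step 7: append 49 -> window=[20, 49] -> max=49
step 8: append 40 -> window=[49, 40] -> max=49
step 9: append 30 -> window=[40, 30] -> max=40
step 10: append 45 -> window=[30, 45] -> max=45
step 11: append 28 -> window=[45, 28] -> max=45
step 12: append 15 -> window=[28, 15] -> max=28
step 13: append 16 -> window=[15, 16] -> max=16
Window #12 max = 16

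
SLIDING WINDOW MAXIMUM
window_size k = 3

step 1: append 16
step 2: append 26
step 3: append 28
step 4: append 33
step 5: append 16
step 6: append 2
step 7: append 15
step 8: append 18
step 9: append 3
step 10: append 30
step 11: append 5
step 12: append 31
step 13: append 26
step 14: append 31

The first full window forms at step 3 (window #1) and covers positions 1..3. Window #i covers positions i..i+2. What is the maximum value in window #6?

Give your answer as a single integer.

Answer: 18

Derivation:
step 1: append 16 -> window=[16] (not full yet)
step 2: append 26 -> window=[16, 26] (not full yet)
step 3: append 28 -> window=[16, 26, 28] -> max=28
step 4: append 33 -> window=[26, 28, 33] -> max=33
step 5: append 16 -> window=[28, 33, 16] -> max=33
step 6: append 2 -> window=[33, 16, 2] -> max=33
step 7: append 15 -> window=[16, 2, 15] -> max=16
step 8: append 18 -> window=[2, 15, 18] -> max=18
Window #6 max = 18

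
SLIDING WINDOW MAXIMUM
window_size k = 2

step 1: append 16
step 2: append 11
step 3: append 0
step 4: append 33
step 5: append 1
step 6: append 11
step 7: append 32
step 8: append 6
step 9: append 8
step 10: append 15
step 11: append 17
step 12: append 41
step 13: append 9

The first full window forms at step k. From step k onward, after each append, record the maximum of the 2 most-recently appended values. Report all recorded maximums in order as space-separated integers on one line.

step 1: append 16 -> window=[16] (not full yet)
step 2: append 11 -> window=[16, 11] -> max=16
step 3: append 0 -> window=[11, 0] -> max=11
step 4: append 33 -> window=[0, 33] -> max=33
step 5: append 1 -> window=[33, 1] -> max=33
step 6: append 11 -> window=[1, 11] -> max=11
step 7: append 32 -> window=[11, 32] -> max=32
step 8: append 6 -> window=[32, 6] -> max=32
step 9: append 8 -> window=[6, 8] -> max=8
step 10: append 15 -> window=[8, 15] -> max=15
step 11: append 17 -> window=[15, 17] -> max=17
step 12: append 41 -> window=[17, 41] -> max=41
step 13: append 9 -> window=[41, 9] -> max=41

Answer: 16 11 33 33 11 32 32 8 15 17 41 41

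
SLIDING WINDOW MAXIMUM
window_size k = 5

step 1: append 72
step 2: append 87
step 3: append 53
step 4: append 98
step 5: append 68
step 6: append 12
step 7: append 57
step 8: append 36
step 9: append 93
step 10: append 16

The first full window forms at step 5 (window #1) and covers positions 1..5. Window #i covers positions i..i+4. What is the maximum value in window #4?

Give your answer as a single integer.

Answer: 98

Derivation:
step 1: append 72 -> window=[72] (not full yet)
step 2: append 87 -> window=[72, 87] (not full yet)
step 3: append 53 -> window=[72, 87, 53] (not full yet)
step 4: append 98 -> window=[72, 87, 53, 98] (not full yet)
step 5: append 68 -> window=[72, 87, 53, 98, 68] -> max=98
step 6: append 12 -> window=[87, 53, 98, 68, 12] -> max=98
step 7: append 57 -> window=[53, 98, 68, 12, 57] -> max=98
step 8: append 36 -> window=[98, 68, 12, 57, 36] -> max=98
Window #4 max = 98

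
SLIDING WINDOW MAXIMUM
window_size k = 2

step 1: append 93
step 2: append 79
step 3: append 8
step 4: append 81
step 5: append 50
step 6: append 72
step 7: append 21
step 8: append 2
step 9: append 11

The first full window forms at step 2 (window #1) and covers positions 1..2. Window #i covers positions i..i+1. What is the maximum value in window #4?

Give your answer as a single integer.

Answer: 81

Derivation:
step 1: append 93 -> window=[93] (not full yet)
step 2: append 79 -> window=[93, 79] -> max=93
step 3: append 8 -> window=[79, 8] -> max=79
step 4: append 81 -> window=[8, 81] -> max=81
step 5: append 50 -> window=[81, 50] -> max=81
Window #4 max = 81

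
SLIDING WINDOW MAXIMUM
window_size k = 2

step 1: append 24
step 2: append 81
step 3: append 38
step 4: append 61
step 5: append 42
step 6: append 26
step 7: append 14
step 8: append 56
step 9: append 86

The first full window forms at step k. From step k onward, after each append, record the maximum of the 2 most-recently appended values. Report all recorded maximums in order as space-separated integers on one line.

step 1: append 24 -> window=[24] (not full yet)
step 2: append 81 -> window=[24, 81] -> max=81
step 3: append 38 -> window=[81, 38] -> max=81
step 4: append 61 -> window=[38, 61] -> max=61
step 5: append 42 -> window=[61, 42] -> max=61
step 6: append 26 -> window=[42, 26] -> max=42
step 7: append 14 -> window=[26, 14] -> max=26
step 8: append 56 -> window=[14, 56] -> max=56
step 9: append 86 -> window=[56, 86] -> max=86

Answer: 81 81 61 61 42 26 56 86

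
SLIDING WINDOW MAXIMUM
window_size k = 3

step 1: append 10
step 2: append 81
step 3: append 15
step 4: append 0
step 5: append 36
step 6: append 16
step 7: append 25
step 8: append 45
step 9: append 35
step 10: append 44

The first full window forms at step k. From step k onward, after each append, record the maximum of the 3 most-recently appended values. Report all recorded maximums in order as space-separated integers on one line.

step 1: append 10 -> window=[10] (not full yet)
step 2: append 81 -> window=[10, 81] (not full yet)
step 3: append 15 -> window=[10, 81, 15] -> max=81
step 4: append 0 -> window=[81, 15, 0] -> max=81
step 5: append 36 -> window=[15, 0, 36] -> max=36
step 6: append 16 -> window=[0, 36, 16] -> max=36
step 7: append 25 -> window=[36, 16, 25] -> max=36
step 8: append 45 -> window=[16, 25, 45] -> max=45
step 9: append 35 -> window=[25, 45, 35] -> max=45
step 10: append 44 -> window=[45, 35, 44] -> max=45

Answer: 81 81 36 36 36 45 45 45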